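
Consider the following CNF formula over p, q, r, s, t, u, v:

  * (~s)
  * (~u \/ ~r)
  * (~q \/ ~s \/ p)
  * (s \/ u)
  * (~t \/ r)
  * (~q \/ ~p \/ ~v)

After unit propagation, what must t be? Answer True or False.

False

(~s) stands alone — s = False.
(u \/ s) with s = False leaves only u, so u = True.
In (~r \/ ~u), ~u is now false; ~r must hold, so r = False.
(r \/ ~t) with r = False leaves only ~t, so t = False.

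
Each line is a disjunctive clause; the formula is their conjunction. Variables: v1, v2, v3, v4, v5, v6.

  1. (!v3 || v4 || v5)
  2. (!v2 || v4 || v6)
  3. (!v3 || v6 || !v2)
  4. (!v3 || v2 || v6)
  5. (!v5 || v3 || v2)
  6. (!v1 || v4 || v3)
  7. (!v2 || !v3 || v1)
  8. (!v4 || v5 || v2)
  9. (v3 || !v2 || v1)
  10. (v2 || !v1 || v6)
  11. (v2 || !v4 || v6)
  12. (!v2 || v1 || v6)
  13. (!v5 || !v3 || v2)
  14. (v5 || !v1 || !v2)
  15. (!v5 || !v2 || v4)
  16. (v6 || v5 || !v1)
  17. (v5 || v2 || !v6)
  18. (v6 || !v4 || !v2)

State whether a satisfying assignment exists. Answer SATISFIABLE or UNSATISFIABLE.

SATISFIABLE

Try v1 = True.
The remaining clauses are satisfied by v2 = True, v3 = False, v4 = True, v5 = True, v6 = True.
So v1 = True, v2 = True, v3 = False, v4 = True, v5 = True, v6 = True is a satisfying assignment.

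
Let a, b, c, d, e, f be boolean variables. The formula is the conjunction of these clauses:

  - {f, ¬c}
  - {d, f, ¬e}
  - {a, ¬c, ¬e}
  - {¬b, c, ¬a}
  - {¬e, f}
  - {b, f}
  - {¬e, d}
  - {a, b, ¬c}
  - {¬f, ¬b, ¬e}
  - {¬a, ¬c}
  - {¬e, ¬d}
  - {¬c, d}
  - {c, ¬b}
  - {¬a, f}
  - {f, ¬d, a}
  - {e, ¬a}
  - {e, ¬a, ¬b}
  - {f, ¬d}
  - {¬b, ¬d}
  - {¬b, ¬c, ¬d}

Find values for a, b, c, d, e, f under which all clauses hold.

a = F, b = F, c = F, d = T, e = F, f = T

Branch on a: take a = False.
Set b = False and propagate.
  then f is forced to True.
  then c is forced to False.
For the remaining variables, d = True, e = False works.
Check each clause:
  1. {f, ¬c} — ¬c is true.
  2. {d, f, ¬e} — ¬e is true.
  3. {a, ¬c, ¬e} — ¬e is true.
  4. {¬b, ¬a, c} — ¬b is true.
  5. {f, ¬e} — ¬e is true.
  6. {b, f} — f is true.
  7. {¬e, d} — ¬e is true.
  8. {¬c, a, b} — ¬c is true.
  9. {¬b, ¬e, ¬f} — ¬e is true.
  10. {¬c, ¬a} — ¬c is true.
  11. {¬d, ¬e} — ¬e is true.
  12. {¬c, d} — d is true.
  13. {¬b, c} — ¬b is true.
  14. {f, ¬a} — ¬a is true.
  15. {¬d, a, f} — f is true.
  16. {e, ¬a} — ¬a is true.
  17. {¬a, ¬b, e} — ¬a is true.
  18. {f, ¬d} — f is true.
  19. {¬b, ¬d} — ¬b is true.
  20. {¬d, ¬b, ¬c} — ¬c is true.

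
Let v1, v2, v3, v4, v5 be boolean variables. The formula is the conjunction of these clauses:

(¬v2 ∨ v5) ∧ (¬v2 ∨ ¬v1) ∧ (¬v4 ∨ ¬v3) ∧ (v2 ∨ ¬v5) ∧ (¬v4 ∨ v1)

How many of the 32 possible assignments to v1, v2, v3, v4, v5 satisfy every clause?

Satisfying assignments:
  v1=0 v2=0 v3=0 v4=0 v5=0
  v1=0 v2=0 v3=1 v4=0 v5=0
  v1=0 v2=1 v3=0 v4=0 v5=1
  v1=0 v2=1 v3=1 v4=0 v5=1
  v1=1 v2=0 v3=0 v4=0 v5=0
  v1=1 v2=0 v3=0 v4=1 v5=0
  v1=1 v2=0 v3=1 v4=0 v5=0
Count: 7.

7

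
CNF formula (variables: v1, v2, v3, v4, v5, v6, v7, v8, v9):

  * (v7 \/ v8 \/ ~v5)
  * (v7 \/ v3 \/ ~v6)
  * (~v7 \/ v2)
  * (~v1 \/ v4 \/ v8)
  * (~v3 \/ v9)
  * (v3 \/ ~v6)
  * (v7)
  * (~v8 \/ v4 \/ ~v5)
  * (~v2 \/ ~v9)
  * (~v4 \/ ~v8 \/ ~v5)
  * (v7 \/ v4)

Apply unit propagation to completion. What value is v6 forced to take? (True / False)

False

(v7) stands alone — v7 = True.
(~v7 \/ v2) with v7 = True leaves only v2, so v2 = True.
In (~v9 \/ ~v2), ~v2 is now false; ~v9 must hold, so v9 = False.
(~v3 \/ v9) with v9 = False leaves only ~v3, so v3 = False.
(~v6 \/ v3) with v3 = False leaves only ~v6, so v6 = False.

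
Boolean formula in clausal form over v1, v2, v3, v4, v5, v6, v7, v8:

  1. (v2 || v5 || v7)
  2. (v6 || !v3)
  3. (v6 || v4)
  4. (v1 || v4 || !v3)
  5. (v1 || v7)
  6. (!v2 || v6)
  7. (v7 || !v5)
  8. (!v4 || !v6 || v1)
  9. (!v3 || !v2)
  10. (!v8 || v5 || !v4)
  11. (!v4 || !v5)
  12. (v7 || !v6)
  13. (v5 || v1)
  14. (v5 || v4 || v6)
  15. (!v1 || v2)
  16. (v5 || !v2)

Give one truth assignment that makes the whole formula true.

v1 = F  v2 = F  v3 = F  v4 = F  v5 = T  v6 = T  v7 = T  v8 = T

Check each clause:
  1. (v7 || v2 || v5) — v5 is true.
  2. (v6 || !v3) — !v3 is true.
  3. (v6 || v4) — v6 is true.
  4. (v4 || !v3 || v1) — !v3 is true.
  5. (v7 || v1) — v7 is true.
  6. (!v2 || v6) — v6 is true.
  7. (!v5 || v7) — v7 is true.
  8. (!v4 || v1 || !v6) — !v4 is true.
  9. (!v3 || !v2) — !v3 is true.
  10. (!v8 || v5 || !v4) — !v4 is true.
  11. (!v5 || !v4) — !v4 is true.
  12. (v7 || !v6) — v7 is true.
  13. (v5 || v1) — v5 is true.
  14. (v6 || v4 || v5) — v5 is true.
  15. (!v1 || v2) — !v1 is true.
  16. (!v2 || v5) — v5 is true.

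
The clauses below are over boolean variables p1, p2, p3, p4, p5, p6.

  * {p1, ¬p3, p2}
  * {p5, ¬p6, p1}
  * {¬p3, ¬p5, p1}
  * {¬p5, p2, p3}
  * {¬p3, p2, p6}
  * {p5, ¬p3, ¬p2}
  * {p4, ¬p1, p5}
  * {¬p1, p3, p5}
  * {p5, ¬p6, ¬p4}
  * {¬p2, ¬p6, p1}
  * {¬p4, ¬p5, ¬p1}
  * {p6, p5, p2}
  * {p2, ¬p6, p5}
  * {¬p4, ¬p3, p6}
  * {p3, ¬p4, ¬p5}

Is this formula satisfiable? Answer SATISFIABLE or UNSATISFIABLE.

Branch on p1: take p1 = False.
Branch on p2: take p2 = True.
  then p6 is forced to False.
Set p3 = False and propagate.
For the remaining variables, p4 = True, p5 = False works.
Every clause has at least one true literal under this assignment.
So p1=False  p2=True  p3=False  p4=True  p5=False  p6=False is a satisfying assignment.

SATISFIABLE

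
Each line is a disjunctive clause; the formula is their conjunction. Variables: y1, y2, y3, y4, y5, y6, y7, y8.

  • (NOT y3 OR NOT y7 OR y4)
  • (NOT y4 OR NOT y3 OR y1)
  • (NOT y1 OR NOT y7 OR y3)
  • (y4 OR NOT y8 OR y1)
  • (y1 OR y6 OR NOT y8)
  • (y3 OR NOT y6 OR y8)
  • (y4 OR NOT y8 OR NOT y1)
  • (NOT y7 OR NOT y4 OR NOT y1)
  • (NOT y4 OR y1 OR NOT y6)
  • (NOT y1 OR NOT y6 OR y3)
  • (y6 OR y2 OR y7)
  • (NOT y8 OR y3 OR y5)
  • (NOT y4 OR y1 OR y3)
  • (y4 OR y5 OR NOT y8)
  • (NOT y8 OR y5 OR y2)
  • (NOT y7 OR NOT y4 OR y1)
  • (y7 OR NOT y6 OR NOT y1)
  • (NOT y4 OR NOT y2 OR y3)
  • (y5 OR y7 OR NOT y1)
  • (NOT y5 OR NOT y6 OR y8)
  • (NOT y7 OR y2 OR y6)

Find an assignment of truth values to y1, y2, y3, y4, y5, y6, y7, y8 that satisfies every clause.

y1=True, y2=True, y3=True, y4=True, y5=True, y6=False, y7=False, y8=False

Check each clause:
  1. (NOT y3 OR NOT y7 OR y4) — NOT y7 is true.
  2. (y1 OR NOT y3 OR NOT y4) — y1 is true.
  3. (NOT y7 OR NOT y1 OR y3) — NOT y7 is true.
  4. (y1 OR NOT y8 OR y4) — NOT y8 is true.
  5. (y6 OR y1 OR NOT y8) — NOT y8 is true.
  6. (y3 OR y8 OR NOT y6) — NOT y6 is true.
  7. (y4 OR NOT y8 OR NOT y1) — NOT y8 is true.
  8. (NOT y4 OR NOT y7 OR NOT y1) — NOT y7 is true.
  9. (NOT y6 OR y1 OR NOT y4) — y1 is true.
  10. (NOT y1 OR NOT y6 OR y3) — NOT y6 is true.
  11. (y2 OR y6 OR y7) — y2 is true.
  12. (NOT y8 OR y3 OR y5) — NOT y8 is true.
  13. (y3 OR y1 OR NOT y4) — y1 is true.
  14. (y4 OR NOT y8 OR y5) — NOT y8 is true.
  15. (y5 OR NOT y8 OR y2) — NOT y8 is true.
  16. (NOT y7 OR y1 OR NOT y4) — NOT y7 is true.
  17. (NOT y1 OR NOT y6 OR y7) — NOT y6 is true.
  18. (y3 OR NOT y4 OR NOT y2) — y3 is true.
  19. (NOT y1 OR y5 OR y7) — y5 is true.
  20. (NOT y6 OR NOT y5 OR y8) — NOT y6 is true.
  21. (y6 OR NOT y7 OR y2) — NOT y7 is true.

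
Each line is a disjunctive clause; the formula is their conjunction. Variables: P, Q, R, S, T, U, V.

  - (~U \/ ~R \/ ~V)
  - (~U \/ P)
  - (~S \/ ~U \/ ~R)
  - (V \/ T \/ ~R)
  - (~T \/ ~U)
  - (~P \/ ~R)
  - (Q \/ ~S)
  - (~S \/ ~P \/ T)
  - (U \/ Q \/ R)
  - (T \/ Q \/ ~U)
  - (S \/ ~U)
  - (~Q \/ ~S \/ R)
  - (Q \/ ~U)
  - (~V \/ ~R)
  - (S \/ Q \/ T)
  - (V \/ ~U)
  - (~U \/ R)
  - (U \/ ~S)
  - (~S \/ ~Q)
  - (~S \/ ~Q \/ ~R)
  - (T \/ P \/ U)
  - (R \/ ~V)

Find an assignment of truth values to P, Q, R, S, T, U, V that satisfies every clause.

Set P = True and propagate.
  then R is forced to False.
  then U is forced to False.
  then Q is forced to True.
  then S is forced to False.
  then V is forced to False.
T is now unconstrained; take T = True.
Every clause has at least one true literal under this assignment.

P = T  Q = T  R = F  S = F  T = T  U = F  V = F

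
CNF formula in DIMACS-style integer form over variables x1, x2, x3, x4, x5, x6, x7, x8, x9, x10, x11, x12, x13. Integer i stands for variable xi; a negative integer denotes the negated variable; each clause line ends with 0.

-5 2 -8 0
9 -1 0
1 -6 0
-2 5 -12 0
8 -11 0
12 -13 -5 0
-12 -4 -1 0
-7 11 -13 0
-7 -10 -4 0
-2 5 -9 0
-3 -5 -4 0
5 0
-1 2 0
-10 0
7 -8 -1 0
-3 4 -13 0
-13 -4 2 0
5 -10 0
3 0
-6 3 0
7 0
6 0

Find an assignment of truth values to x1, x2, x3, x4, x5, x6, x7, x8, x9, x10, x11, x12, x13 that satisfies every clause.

(x5) is a unit clause, so x5 = True.
(¬x10) is a unit clause, so x10 = False.
Unit propagation: (x3) forces x3 = True.
The clause (¬x4) is unit: x4 must be False.
The clause (¬x13) is unit: x13 must be False.
(x7) is a unit clause, so x7 = True.
The clause (x6) is unit: x6 must be True.
(x1) is a unit clause, so x1 = True.
(x9) is a unit clause, so x9 = True.
The clause (x2) is unit: x2 must be True.
x8 occurs only positively in the remaining clauses — set x8 = True.
x11, x12 are now unconstrained; take x11 = True, x12 = True.
Every clause has at least one true literal under this assignment.

x1=True, x2=True, x3=True, x4=False, x5=True, x6=True, x7=True, x8=True, x9=True, x10=False, x11=True, x12=True, x13=False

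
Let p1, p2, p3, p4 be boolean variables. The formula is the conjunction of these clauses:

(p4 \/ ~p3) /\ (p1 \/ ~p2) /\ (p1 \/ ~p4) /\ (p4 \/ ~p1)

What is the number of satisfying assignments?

5

The models are:
  p1=F p2=F p3=F p4=F
  p1=T p2=F p3=F p4=T
  p1=T p2=F p3=T p4=T
  p1=T p2=T p3=F p4=T
  p1=T p2=T p3=T p4=T
Count: 5.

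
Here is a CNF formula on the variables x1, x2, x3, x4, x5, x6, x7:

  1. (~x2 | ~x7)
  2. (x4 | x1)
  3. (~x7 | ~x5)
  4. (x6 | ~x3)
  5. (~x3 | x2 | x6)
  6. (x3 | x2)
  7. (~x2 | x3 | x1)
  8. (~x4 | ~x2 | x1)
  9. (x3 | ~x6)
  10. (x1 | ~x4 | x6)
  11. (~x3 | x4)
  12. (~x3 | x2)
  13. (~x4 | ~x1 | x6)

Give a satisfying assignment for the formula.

Pure literal: x5 appears only negated; assign x5 = False.
Pure literal: x7 appears only negated; assign x7 = False.
Branch on x1: take x1 = True.
Set x2 = True and propagate.
The remaining clauses are satisfied by x3 = False, x4 = False, x6 = False.

x1=True, x2=True, x3=False, x4=False, x5=False, x6=False, x7=False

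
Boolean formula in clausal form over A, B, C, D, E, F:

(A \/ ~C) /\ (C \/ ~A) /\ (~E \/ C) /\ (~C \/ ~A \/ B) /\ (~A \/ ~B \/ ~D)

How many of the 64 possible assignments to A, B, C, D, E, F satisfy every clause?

12

Split on A, then C.
  A=T, C=T: remaining (B,D,E,F) ∈ {(T,F,F,F); (T,F,F,T); (T,F,T,F); (T,F,T,T)} — 4.
  A=T, C=F: a clause becomes empty — 0.
  A=F, C=T: a clause becomes empty — 0.
  A=F, C=F: forces E=F; B, D, F free → 2^3 = 8.
Total: 4 + 0 + 0 + 8 = 12.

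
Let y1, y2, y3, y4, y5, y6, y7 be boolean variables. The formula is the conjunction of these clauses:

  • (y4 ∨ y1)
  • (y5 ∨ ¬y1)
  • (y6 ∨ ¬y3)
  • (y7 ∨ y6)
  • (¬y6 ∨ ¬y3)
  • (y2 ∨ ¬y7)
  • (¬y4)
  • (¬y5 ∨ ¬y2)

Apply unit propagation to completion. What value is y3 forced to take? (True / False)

(¬y4) is a unit clause: y4 = False.
(y4 ∨ y1): since y4 = False, the clause reduces to (y1). y1 = True.
From (¬y1 ∨ y5) and y1 = True: y5 = True.
(¬y5 ∨ ¬y2) with y5 = True leaves only ¬y2, so y2 = False.
(y2 ∨ ¬y7) with y2 = False leaves only ¬y7, so y7 = False.
From (y7 ∨ y6) and y7 = False: y6 = True.
From (¬y3 ∨ ¬y6) and y6 = True: y3 = False.

False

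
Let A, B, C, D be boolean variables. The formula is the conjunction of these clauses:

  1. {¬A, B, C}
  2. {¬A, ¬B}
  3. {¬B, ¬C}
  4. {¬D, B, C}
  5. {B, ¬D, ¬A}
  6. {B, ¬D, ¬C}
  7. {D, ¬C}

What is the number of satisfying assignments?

3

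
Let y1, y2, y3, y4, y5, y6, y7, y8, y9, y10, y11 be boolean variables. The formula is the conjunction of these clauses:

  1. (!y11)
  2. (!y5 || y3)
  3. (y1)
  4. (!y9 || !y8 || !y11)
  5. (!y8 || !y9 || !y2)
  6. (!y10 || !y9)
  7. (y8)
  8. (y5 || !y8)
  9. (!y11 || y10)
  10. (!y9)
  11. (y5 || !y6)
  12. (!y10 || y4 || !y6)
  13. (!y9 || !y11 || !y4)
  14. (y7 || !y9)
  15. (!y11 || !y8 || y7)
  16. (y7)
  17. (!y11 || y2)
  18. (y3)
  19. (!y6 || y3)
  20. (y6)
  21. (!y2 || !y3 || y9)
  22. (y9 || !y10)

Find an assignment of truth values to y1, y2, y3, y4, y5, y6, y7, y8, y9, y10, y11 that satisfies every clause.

The clause (!y11) is unit: y11 must be False.
The clause (y1) is unit: y1 must be True.
Unit propagation: (y8) forces y8 = True.
The clause (y5) is unit: y5 must be True.
(y3) is a unit clause, so y3 = True.
(!y9) is a unit clause, so y9 = False.
The clause (y7) is unit: y7 must be True.
Unit propagation: (y6) forces y6 = True.
The clause (!y2) is unit: y2 must be False.
Unit propagation: (!y10) forces y10 = False.
y4 is now unconstrained; take y4 = True.
Every clause has at least one true literal under this assignment.

y1=True, y2=False, y3=True, y4=True, y5=True, y6=True, y7=True, y8=True, y9=False, y10=False, y11=False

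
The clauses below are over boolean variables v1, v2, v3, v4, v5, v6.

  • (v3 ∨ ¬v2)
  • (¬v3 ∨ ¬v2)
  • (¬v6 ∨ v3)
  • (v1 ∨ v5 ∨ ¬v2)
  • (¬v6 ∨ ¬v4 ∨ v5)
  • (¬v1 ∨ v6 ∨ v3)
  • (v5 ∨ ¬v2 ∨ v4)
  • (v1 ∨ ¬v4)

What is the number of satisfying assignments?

13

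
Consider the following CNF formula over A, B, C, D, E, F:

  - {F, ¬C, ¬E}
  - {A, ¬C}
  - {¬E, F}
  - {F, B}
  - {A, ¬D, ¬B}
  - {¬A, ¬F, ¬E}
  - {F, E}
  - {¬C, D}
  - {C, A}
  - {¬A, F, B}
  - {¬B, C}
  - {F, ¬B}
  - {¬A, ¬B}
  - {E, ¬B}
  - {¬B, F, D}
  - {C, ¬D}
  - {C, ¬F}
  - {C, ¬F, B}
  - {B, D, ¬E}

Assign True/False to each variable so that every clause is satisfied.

Set A = True and propagate.
  then B is forced to False.
  then F is forced to True.
  then E is forced to False.
  then C is forced to True.
  then D is forced to True.
Every clause has at least one true literal under this assignment.

A=True  B=False  C=True  D=True  E=False  F=True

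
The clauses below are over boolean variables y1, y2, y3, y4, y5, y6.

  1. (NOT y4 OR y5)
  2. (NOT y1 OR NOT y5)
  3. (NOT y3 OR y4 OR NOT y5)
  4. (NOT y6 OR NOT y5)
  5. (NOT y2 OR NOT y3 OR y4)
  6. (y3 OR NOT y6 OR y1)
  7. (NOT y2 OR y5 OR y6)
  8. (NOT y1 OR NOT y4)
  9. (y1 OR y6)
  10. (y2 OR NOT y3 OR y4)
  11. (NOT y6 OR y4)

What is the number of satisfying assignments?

Satisfying assignments:
  y1=1 y2=0 y3=0 y4=0 y5=0 y6=0
That's 1 in total.

1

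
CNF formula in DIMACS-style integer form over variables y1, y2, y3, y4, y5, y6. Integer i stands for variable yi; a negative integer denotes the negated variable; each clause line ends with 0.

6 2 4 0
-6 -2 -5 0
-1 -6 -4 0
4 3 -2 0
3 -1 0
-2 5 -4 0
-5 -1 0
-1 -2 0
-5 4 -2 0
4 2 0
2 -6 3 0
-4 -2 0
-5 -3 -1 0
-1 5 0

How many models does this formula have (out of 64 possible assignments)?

8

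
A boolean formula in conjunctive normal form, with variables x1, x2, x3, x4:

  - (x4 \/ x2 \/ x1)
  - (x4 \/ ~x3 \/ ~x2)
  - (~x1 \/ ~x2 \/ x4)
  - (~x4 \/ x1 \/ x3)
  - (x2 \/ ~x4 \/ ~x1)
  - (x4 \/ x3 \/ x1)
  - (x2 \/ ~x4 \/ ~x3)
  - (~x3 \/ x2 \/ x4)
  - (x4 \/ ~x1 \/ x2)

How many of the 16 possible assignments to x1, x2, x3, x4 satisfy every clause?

3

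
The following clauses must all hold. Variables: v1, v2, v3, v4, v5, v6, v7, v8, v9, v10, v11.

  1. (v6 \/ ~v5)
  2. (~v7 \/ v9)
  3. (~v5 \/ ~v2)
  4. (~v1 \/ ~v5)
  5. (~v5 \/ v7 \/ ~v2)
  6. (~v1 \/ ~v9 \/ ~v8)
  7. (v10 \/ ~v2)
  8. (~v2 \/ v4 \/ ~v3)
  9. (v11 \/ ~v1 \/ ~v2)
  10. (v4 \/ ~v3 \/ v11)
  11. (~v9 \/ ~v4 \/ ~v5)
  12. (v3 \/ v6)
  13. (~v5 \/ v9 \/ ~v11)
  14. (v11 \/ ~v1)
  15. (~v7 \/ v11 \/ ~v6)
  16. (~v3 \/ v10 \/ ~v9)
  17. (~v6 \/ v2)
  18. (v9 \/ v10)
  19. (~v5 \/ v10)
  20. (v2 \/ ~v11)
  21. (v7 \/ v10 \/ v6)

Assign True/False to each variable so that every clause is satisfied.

v1 occurs only negated in the remaining clauses — set v1 = False.
Pure literal: v5 appears only negated; assign v5 = False.
Try v2 = True.
  then v10 is forced to True.
Set v3 = False and propagate.
  then v6 is forced to True.
Branch on v7: take v7 = True.
  then v9 is forced to True.
  then v11 is forced to True.
v4, v8 are now unconstrained; take v4 = True, v8 = True.

v1 = False, v2 = True, v3 = False, v4 = True, v5 = False, v6 = True, v7 = True, v8 = True, v9 = True, v10 = True, v11 = True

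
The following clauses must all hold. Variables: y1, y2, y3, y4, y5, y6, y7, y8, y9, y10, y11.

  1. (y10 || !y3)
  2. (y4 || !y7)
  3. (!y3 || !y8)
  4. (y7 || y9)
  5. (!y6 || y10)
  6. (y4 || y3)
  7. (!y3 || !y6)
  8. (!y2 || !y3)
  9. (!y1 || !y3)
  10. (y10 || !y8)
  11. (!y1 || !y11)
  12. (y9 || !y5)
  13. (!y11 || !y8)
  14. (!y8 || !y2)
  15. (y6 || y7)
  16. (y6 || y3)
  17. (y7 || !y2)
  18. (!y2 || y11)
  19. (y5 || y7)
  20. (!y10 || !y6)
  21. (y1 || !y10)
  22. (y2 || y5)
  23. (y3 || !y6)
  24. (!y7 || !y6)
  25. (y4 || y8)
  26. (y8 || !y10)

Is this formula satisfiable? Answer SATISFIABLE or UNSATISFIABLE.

UNSATISFIABLE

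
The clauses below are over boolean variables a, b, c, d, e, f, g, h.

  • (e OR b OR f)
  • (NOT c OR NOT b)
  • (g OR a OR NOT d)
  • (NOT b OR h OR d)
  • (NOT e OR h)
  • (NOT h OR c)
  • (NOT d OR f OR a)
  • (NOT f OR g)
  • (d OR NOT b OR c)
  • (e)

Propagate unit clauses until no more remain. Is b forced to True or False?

False

Unit clause (e) sets e = True.
In (NOT e OR h), NOT e is now false; h must hold, so h = True.
(c OR NOT h) with h = True leaves only c, so c = True.
In (NOT b OR NOT c), NOT c is now false; NOT b must hold, so b = False.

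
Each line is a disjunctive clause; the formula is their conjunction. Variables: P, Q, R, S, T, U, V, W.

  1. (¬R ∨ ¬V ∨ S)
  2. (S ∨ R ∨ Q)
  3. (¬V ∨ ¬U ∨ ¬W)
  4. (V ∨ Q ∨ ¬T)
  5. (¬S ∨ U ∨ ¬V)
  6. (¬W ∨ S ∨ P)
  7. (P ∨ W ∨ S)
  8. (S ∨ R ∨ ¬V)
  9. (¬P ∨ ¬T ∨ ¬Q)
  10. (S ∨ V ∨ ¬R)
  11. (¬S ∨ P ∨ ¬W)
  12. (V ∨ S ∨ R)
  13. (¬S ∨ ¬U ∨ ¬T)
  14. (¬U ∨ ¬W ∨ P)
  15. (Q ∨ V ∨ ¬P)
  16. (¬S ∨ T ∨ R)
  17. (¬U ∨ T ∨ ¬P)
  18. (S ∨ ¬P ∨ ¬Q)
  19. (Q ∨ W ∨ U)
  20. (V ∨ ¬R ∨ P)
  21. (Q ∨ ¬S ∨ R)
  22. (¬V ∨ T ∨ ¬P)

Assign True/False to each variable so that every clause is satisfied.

P = False, Q = False, R = True, S = True, T = False, U = True, V = True, W = False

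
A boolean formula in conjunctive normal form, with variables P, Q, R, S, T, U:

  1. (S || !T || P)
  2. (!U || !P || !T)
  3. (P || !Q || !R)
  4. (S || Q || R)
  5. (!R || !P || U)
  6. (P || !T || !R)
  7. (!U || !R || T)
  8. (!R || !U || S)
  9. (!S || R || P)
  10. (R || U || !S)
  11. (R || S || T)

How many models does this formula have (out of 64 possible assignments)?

5

Satisfying assignments:
  P=F Q=F R=T S=F T=F U=F
  P=F Q=F R=T S=T T=F U=F
  P=T Q=F R=F S=T T=F U=T
  P=T Q=T R=F S=F T=T U=F
  P=T Q=T R=F S=T T=F U=T
That's 5 in total.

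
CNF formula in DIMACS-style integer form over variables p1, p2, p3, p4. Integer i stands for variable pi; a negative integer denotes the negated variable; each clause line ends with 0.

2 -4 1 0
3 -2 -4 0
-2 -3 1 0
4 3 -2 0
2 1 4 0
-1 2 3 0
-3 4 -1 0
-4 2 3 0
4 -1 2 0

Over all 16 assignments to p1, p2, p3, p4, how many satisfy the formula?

2

Satisfying assignments:
  p1=1 p2=0 p3=1 p4=1
  p1=1 p2=1 p3=1 p4=1
That's 2 in total.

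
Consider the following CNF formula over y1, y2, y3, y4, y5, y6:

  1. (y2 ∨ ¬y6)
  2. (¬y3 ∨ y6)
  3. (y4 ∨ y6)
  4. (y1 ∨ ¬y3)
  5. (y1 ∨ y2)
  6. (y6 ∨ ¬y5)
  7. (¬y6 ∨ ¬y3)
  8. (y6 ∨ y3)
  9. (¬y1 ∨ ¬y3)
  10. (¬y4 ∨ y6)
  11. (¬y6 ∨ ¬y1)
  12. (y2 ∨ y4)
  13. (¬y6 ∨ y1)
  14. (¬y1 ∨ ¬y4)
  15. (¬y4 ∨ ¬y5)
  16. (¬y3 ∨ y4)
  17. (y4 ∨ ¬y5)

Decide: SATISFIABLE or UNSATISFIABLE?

UNSATISFIABLE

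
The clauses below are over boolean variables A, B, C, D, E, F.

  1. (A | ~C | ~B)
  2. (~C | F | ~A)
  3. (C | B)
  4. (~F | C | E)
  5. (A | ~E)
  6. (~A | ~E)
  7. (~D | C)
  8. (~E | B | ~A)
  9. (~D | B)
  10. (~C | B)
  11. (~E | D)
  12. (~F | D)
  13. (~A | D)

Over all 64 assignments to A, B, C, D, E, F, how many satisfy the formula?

2

Satisfying assignments:
  A=0 B=1 C=0 D=0 E=0 F=0
  A=1 B=1 C=1 D=1 E=0 F=1
Count: 2.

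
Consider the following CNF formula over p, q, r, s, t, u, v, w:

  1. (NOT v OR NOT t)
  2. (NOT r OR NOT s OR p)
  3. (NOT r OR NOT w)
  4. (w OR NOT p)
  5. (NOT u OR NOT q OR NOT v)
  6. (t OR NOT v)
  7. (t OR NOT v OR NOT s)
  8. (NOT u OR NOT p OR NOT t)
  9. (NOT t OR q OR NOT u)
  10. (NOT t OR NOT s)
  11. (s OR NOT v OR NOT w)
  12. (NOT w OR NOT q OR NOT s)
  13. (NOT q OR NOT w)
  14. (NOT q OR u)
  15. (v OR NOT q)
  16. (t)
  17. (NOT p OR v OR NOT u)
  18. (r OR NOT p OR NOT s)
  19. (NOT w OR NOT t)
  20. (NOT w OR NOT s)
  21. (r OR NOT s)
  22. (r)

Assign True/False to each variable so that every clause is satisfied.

The clause (t) is unit: t must be True.
The clause (NOT v) is unit: v must be False.
(NOT s) is a unit clause, so s = False.
(NOT q) is a unit clause, so q = False.
Unit propagation: (NOT u) forces u = False.
(NOT w) is a unit clause, so w = False.
Unit propagation: (NOT p) forces p = False.
The clause (r) is unit: r must be True.

p = F, q = F, r = T, s = F, t = T, u = F, v = F, w = F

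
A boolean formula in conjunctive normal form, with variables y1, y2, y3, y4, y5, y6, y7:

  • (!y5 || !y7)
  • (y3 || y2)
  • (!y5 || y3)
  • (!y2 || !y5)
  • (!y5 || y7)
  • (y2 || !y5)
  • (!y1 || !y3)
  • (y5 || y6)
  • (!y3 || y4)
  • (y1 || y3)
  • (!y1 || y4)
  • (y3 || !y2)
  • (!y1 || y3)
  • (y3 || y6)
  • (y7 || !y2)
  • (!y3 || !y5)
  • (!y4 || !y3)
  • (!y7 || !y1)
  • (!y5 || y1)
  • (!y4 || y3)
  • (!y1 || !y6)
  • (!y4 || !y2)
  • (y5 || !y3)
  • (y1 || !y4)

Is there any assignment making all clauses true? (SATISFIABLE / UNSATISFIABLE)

UNSATISFIABLE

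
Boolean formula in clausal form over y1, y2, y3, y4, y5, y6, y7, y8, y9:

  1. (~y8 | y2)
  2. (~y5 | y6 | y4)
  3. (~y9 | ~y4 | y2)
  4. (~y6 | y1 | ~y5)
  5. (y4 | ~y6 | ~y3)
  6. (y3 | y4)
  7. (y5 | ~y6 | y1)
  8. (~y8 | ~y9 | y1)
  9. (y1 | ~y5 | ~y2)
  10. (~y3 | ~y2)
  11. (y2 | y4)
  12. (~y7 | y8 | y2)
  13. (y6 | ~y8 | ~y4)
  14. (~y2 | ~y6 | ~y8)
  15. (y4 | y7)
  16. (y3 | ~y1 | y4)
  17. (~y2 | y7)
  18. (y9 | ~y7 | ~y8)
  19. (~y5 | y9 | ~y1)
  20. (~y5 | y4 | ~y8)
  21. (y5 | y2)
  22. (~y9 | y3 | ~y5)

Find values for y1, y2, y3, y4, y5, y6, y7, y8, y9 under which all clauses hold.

y1=False  y2=True  y3=False  y4=True  y5=False  y6=False  y7=True  y8=False  y9=False

Check each clause:
  1. (~y8 | y2) — ~y8 is true.
  2. (y4 | ~y5 | y6) — ~y5 is true.
  3. (y2 | ~y4 | ~y9) — y2 is true.
  4. (y1 | ~y5 | ~y6) — ~y6 is true.
  5. (y4 | ~y6 | ~y3) — ~y6 is true.
  6. (y3 | y4) — y4 is true.
  7. (y5 | ~y6 | y1) — ~y6 is true.
  8. (~y9 | y1 | ~y8) — ~y8 is true.
  9. (~y2 | y1 | ~y5) — ~y5 is true.
  10. (~y3 | ~y2) — ~y3 is true.
  11. (y4 | y2) — y2 is true.
  12. (~y7 | y2 | y8) — y2 is true.
  13. (y6 | ~y8 | ~y4) — ~y8 is true.
  14. (~y8 | ~y2 | ~y6) — ~y8 is true.
  15. (y4 | y7) — y4 is true.
  16. (y4 | ~y1 | y3) — y4 is true.
  17. (~y2 | y7) — y7 is true.
  18. (~y7 | y9 | ~y8) — ~y8 is true.
  19. (~y1 | y9 | ~y5) — ~y5 is true.
  20. (~y5 | y4 | ~y8) — ~y8 is true.
  21. (y2 | y5) — y2 is true.
  22. (~y9 | y3 | ~y5) — ~y5 is true.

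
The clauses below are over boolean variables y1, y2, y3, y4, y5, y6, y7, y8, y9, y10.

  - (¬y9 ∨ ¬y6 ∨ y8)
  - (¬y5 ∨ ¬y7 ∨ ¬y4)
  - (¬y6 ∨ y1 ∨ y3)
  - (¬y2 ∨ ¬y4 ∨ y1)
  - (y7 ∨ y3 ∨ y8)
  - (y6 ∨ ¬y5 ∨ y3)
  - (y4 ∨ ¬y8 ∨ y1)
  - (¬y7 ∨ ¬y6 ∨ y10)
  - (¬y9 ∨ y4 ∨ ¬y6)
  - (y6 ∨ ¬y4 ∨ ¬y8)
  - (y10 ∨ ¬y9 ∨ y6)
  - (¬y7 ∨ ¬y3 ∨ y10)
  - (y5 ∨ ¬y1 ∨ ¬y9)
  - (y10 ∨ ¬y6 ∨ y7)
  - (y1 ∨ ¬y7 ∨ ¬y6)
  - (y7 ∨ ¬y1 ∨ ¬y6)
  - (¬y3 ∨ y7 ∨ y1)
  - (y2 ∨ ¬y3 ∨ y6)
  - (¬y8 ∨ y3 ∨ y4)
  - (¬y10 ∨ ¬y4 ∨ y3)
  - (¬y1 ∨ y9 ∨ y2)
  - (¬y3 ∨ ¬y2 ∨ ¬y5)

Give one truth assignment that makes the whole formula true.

y1=T, y2=T, y3=T, y4=F, y5=F, y6=F, y7=T, y8=T, y9=F, y10=T

Try y1 = True.
The remaining clauses are satisfied by y2 = True, y3 = True, y4 = False, y5 = False, y6 = False, y7 = True, y8 = True, y9 = False, y10 = True.
Every clause has at least one true literal under this assignment.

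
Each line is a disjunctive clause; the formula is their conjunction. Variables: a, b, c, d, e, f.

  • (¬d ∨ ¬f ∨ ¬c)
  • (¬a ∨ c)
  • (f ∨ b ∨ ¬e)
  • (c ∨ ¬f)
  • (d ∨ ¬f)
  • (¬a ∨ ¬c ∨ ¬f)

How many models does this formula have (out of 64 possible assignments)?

18

Case analysis on f and c:
  f=1, c=1: a clause becomes empty — 0.
  f=1, c=0: a clause becomes empty — 0.
  f=0, c=1: a, d free; 3 ways for (b,e) × 2^2 = 12.
  f=0, c=0: d free; 3 ways for (a,b,e) × 2^1 = 6.
Total: 0 + 0 + 12 + 6 = 18.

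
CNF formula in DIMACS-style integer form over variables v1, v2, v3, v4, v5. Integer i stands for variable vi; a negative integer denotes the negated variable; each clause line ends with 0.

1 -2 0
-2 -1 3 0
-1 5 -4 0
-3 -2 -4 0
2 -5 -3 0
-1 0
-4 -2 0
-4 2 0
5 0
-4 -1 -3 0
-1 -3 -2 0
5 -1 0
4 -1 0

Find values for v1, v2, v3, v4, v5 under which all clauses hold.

The clause (¬v1) is unit: v1 must be False.
(¬v2) is a unit clause, so v2 = False.
(¬v4) is a unit clause, so v4 = False.
(v5) is a unit clause, so v5 = True.
The clause (¬v3) is unit: v3 must be False.

v1 = 0  v2 = 0  v3 = 0  v4 = 0  v5 = 1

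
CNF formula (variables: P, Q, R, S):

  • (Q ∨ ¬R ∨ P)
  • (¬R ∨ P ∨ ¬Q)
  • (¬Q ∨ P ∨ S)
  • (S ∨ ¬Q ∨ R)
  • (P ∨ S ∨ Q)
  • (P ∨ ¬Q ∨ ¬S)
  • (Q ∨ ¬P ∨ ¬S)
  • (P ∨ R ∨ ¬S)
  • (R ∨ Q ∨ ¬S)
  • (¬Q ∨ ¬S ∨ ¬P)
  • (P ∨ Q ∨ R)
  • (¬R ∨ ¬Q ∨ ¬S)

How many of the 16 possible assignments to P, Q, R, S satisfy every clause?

3

Satisfying assignments:
  P=1 Q=0 R=0 S=0
  P=1 Q=0 R=1 S=0
  P=1 Q=1 R=1 S=0
Count: 3.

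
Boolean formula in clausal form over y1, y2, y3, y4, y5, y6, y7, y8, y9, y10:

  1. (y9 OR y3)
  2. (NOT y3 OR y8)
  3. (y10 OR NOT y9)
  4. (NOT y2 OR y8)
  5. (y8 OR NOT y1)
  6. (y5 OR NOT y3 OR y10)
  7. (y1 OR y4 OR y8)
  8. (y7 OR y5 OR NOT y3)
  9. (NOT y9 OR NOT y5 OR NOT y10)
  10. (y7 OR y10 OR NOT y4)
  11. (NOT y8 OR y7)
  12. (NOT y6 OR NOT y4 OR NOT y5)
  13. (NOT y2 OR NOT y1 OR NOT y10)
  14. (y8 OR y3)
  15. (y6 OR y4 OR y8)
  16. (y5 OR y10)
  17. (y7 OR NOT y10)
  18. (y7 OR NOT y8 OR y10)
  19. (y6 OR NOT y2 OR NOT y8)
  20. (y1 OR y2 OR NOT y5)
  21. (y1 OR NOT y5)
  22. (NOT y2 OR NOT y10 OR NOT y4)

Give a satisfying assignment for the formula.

Pure literal: y7 appears only positively; assign y7 = True.
Branch on y1: take y1 = True.
  then y8 is forced to True.
The remaining clauses are satisfied by y2 = False, y3 = True, y4 = True, y5 = False, y6 = True, y9 = False, y10 = True.
Every clause has at least one true literal under this assignment.

y1=1, y2=0, y3=1, y4=1, y5=0, y6=1, y7=1, y8=1, y9=0, y10=1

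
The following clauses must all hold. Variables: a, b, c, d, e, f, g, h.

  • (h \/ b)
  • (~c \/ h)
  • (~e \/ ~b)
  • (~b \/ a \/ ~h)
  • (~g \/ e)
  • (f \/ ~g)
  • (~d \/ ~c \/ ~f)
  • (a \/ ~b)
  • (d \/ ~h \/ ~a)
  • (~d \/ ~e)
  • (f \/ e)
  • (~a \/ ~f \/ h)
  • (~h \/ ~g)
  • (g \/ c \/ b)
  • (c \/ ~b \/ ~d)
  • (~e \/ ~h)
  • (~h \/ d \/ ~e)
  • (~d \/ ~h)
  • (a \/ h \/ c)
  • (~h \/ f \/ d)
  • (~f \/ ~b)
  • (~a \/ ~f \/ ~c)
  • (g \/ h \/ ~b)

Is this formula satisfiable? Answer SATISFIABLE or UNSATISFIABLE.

SATISFIABLE

Set a = False and propagate.
  then b is forced to False.
  then h is forced to True.
  then g is forced to False.
  then c is forced to True.
  then e is forced to False.
  then f is forced to True.
  then d is forced to False.
So a=F, b=F, c=T, d=F, e=F, f=T, g=F, h=T is a satisfying assignment.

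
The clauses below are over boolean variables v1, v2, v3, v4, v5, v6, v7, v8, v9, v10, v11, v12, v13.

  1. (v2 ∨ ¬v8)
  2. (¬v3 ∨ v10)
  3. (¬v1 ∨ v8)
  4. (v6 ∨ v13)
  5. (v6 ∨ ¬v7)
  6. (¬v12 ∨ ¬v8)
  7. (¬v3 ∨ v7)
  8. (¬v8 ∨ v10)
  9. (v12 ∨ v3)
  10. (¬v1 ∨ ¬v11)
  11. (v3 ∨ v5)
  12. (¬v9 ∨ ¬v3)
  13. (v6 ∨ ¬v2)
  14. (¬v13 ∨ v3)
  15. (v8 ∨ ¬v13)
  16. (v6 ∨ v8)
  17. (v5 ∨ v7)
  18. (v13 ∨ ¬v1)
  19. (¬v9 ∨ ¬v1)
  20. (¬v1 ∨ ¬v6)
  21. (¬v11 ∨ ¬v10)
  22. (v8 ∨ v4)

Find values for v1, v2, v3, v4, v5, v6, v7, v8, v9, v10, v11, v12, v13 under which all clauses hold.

v1=False, v2=False, v3=False, v4=True, v5=True, v6=True, v7=False, v8=False, v9=True, v10=False, v11=True, v12=True, v13=False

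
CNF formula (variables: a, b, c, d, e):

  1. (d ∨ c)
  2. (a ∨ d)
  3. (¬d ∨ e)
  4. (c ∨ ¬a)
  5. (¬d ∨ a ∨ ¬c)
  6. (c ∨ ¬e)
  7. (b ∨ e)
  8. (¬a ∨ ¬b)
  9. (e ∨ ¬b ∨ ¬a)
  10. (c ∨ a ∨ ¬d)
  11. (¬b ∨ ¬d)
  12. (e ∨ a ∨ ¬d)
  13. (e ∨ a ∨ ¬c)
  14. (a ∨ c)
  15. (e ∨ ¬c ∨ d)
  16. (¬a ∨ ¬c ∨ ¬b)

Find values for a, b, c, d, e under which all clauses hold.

a=True, b=False, c=True, d=True, e=True

Branch on a: take a = True.
  then c is forced to True.
  then b is forced to False.
  then e is forced to True.
d is now unconstrained; take d = True.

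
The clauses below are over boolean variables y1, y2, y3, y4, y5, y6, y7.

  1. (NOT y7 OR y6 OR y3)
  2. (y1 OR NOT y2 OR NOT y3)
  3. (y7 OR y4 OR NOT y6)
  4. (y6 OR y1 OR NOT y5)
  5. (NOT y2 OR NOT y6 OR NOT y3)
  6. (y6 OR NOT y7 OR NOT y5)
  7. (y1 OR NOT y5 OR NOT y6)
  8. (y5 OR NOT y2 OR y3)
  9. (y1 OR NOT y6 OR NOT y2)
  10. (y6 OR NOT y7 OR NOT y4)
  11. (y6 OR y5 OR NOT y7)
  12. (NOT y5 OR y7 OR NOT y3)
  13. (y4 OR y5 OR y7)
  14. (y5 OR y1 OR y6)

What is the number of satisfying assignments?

Case analysis on y6 and y5:
  y6=1, y5=1: 8 of the 32 assignments to (y1,y2,y3,y4,y7) work.
  y6=1, y5=0: y1, y3 free; 3 ways for (y2,y4,y7) × 2^2 = 12.
  y6=0, y5=1: remaining (y1,y2,y3,y4,y7) ∈ {(1,0,0,0,0); (1,0,0,1,0); (1,1,0,0,0); (1,1,0,1,0)} — 4.
  y6=0, y5=0: remaining (y1,y2,y3,y4,y7) ∈ {(1,0,0,1,0); (1,0,1,1,0); (1,1,1,1,0)} — 3.
Total: 8 + 12 + 4 + 3 = 27.

27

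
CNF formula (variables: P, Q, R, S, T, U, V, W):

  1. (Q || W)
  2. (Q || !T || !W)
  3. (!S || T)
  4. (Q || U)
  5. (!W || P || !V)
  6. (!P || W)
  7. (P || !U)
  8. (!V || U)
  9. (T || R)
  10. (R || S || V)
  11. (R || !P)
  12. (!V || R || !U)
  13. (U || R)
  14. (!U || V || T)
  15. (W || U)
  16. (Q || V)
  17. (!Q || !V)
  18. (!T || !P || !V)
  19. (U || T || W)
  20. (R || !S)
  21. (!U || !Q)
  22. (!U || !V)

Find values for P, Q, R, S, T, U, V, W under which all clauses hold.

P=T, Q=T, R=T, S=F, T=F, U=F, V=F, W=T

R occurs only positively in the remaining clauses — set R = True.
Set P = True and propagate.
  then W is forced to True.
The remaining clauses are satisfied by Q = True, S = False, T = False, U = False, V = False.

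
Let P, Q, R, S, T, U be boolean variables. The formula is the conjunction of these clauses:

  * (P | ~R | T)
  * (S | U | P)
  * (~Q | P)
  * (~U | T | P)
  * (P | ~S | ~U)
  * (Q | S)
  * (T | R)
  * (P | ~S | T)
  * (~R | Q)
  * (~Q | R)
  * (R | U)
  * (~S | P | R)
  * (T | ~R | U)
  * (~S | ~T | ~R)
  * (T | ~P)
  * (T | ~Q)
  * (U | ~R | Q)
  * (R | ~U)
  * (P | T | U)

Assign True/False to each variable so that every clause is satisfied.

P=T  Q=T  R=T  S=F  T=T  U=T

Check each clause:
  1. (T | ~R | P) — P is true.
  2. (U | S | P) — P is true.
  3. (~Q | P) — P is true.
  4. (P | ~U | T) — P is true.
  5. (~U | P | ~S) — P is true.
  6. (Q | S) — Q is true.
  7. (T | R) — R is true.
  8. (~S | T | P) — P is true.
  9. (Q | ~R) — Q is true.
  10. (~Q | R) — R is true.
  11. (R | U) — R is true.
  12. (R | P | ~S) — P is true.
  13. (~R | T | U) — T is true.
  14. (~R | ~T | ~S) — ~S is true.
  15. (~P | T) — T is true.
  16. (T | ~Q) — T is true.
  17. (U | ~R | Q) — Q is true.
  18. (~U | R) — R is true.
  19. (U | P | T) — P is true.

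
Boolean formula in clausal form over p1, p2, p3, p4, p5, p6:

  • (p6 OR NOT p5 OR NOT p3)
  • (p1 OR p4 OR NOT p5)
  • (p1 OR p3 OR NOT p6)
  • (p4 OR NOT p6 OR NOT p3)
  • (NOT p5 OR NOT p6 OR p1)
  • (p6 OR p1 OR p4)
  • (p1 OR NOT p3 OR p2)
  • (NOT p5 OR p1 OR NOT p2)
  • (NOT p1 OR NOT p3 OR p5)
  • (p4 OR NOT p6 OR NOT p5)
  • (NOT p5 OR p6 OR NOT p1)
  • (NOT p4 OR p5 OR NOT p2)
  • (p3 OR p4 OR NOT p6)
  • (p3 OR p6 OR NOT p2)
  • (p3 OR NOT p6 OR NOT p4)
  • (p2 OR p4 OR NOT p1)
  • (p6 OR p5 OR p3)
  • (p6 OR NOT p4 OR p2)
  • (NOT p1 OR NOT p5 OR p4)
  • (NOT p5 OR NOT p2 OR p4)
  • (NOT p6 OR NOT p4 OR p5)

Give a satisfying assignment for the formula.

p1 = 1, p2 = 1, p3 = 1, p4 = 1, p5 = 1, p6 = 1

Set p1 = True and propagate.
The remaining clauses are satisfied by p2 = True, p3 = True, p4 = True, p5 = True, p6 = True.
Check each clause:
  1. (p6 OR NOT p3 OR NOT p5) — p6 is true.
  2. (p1 OR p4 OR NOT p5) — p1 is true.
  3. (p3 OR p1 OR NOT p6) — p1 is true.
  4. (NOT p6 OR NOT p3 OR p4) — p4 is true.
  5. (p1 OR NOT p5 OR NOT p6) — p1 is true.
  6. (p4 OR p1 OR p6) — p1 is true.
  7. (p2 OR NOT p3 OR p1) — p1 is true.
  8. (NOT p2 OR p1 OR NOT p5) — p1 is true.
  9. (NOT p1 OR p5 OR NOT p3) — p5 is true.
  10. (NOT p5 OR p4 OR NOT p6) — p4 is true.
  11. (p6 OR NOT p1 OR NOT p5) — p6 is true.
  12. (NOT p2 OR p5 OR NOT p4) — p5 is true.
  13. (p3 OR p4 OR NOT p6) — p3 is true.
  14. (NOT p2 OR p6 OR p3) — p3 is true.
  15. (p3 OR NOT p4 OR NOT p6) — p3 is true.
  16. (NOT p1 OR p4 OR p2) — p2 is true.
  17. (p6 OR p5 OR p3) — p3 is true.
  18. (p2 OR p6 OR NOT p4) — p2 is true.
  19. (NOT p5 OR p4 OR NOT p1) — p4 is true.
  20. (p4 OR NOT p5 OR NOT p2) — p4 is true.
  21. (NOT p6 OR p5 OR NOT p4) — p5 is true.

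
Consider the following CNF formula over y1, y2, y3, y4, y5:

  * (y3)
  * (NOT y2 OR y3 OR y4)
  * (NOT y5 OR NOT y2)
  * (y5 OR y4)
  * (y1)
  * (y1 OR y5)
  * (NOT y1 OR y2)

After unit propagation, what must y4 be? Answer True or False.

True

(y3) stands alone — y3 = True.
Unit clause (y1) sets y1 = True.
From (y2 OR NOT y1) and y1 = True: y2 = True.
In (NOT y2 OR NOT y5), NOT y2 is now false; NOT y5 must hold, so y5 = False.
In (y5 OR y4), y5 is now false; y4 must hold, so y4 = True.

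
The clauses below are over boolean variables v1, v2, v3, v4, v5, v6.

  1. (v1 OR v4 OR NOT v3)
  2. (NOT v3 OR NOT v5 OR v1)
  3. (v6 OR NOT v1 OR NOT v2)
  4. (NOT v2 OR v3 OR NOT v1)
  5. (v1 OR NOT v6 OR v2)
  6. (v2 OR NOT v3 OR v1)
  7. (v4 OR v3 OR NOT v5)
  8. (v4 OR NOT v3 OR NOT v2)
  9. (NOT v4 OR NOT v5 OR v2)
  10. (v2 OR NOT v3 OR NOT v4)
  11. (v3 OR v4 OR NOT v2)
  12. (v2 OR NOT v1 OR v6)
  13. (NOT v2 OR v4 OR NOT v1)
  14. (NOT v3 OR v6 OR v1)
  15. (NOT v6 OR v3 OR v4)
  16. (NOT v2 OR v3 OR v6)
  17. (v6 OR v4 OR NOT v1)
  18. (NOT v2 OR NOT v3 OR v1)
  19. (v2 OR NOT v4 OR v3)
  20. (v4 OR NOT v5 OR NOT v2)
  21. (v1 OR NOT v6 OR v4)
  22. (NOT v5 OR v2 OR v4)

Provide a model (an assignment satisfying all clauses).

v1=False, v2=True, v3=False, v4=True, v5=True, v6=True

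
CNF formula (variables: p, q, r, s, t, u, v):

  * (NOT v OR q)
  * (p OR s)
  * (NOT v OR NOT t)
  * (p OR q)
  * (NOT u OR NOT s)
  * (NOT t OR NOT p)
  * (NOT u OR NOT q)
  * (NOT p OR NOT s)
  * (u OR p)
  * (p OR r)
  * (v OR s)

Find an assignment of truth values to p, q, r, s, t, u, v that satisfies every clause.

p = T  q = T  r = F  s = F  t = F  u = F  v = T

t occurs only negated in the remaining clauses — set t = False.
Set p = True and propagate.
  then s is forced to False.
  then v is forced to True.
  then q is forced to True.
  then u is forced to False.
r is now unconstrained; take r = False.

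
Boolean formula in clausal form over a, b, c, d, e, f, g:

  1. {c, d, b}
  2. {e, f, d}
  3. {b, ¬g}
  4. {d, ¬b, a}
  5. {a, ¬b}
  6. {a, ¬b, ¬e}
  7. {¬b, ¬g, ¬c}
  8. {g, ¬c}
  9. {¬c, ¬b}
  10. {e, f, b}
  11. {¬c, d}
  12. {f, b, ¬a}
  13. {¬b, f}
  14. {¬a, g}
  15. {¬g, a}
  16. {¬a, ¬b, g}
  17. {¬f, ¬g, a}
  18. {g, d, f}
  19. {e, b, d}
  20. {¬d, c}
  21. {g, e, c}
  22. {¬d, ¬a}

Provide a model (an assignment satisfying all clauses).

Try a = True.
  then g is forced to True.
  then b is forced to True.
  then c is forced to False.
  then f is forced to True.
  then d is forced to False.
e is now unconstrained; take e = False.
Check each clause:
  1. {b, d, c} — b is true.
  2. {e, f, d} — f is true.
  3. {b, ¬g} — b is true.
  4. {d, ¬b, a} — a is true.
  5. {a, ¬b} — a is true.
  6. {¬e, ¬b, a} — a is true.
  7. {¬b, ¬g, ¬c} — ¬c is true.
  8. {¬c, g} — ¬c is true.
  9. {¬b, ¬c} — ¬c is true.
  10. {f, e, b} — b is true.
  11. {¬c, d} — ¬c is true.
  12. {b, f, ¬a} — b is true.
  13. {f, ¬b} — f is true.
  14. {¬a, g} — g is true.
  15. {a, ¬g} — a is true.
  16. {¬a, ¬b, g} — g is true.
  17. {a, ¬g, ¬f} — a is true.
  18. {d, g, f} — f is true.
  19. {e, d, b} — b is true.
  20. {c, ¬d} — ¬d is true.
  21. {e, c, g} — g is true.
  22. {¬a, ¬d} — ¬d is true.

a = True, b = True, c = False, d = False, e = False, f = True, g = True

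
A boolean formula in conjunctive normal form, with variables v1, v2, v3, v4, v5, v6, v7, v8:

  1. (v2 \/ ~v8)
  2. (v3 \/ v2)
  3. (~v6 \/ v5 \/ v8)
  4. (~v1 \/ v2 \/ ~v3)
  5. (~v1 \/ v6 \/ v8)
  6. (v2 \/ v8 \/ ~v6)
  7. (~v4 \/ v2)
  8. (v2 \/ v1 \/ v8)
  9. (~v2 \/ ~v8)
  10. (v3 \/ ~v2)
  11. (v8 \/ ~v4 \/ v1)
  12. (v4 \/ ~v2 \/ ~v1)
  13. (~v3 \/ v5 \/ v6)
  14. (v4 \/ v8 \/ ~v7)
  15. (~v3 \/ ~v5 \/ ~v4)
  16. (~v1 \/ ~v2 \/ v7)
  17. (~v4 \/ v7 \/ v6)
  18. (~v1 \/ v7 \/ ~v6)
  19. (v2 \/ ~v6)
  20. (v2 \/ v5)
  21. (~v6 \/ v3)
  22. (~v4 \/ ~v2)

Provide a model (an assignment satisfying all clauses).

Branch on v1: take v1 = False.
Try v2 = True.
  then v8 is forced to False.
  then v3 is forced to True.
  then v4 is forced to False.
  then v7 is forced to False.
For the remaining variables, v5 = True, v6 = True works.
Every clause has at least one true literal under this assignment.
Check each clause:
  1. (v2 \/ ~v8) — ~v8 is true.
  2. (v2 \/ v3) — v2 is true.
  3. (~v6 \/ v8 \/ v5) — v5 is true.
  4. (~v3 \/ v2 \/ ~v1) — v2 is true.
  5. (~v1 \/ v8 \/ v6) — ~v1 is true.
  6. (~v6 \/ v2 \/ v8) — v2 is true.
  7. (~v4 \/ v2) — v2 is true.
  8. (v1 \/ v8 \/ v2) — v2 is true.
  9. (~v2 \/ ~v8) — ~v8 is true.
  10. (v3 \/ ~v2) — v3 is true.
  11. (v1 \/ ~v4 \/ v8) — ~v4 is true.
  12. (v4 \/ ~v1 \/ ~v2) — ~v1 is true.
  13. (~v3 \/ v6 \/ v5) — v5 is true.
  14. (v8 \/ ~v7 \/ v4) — ~v7 is true.
  15. (~v5 \/ ~v3 \/ ~v4) — ~v4 is true.
  16. (~v1 \/ ~v2 \/ v7) — ~v1 is true.
  17. (v7 \/ ~v4 \/ v6) — ~v4 is true.
  18. (v7 \/ ~v1 \/ ~v6) — ~v1 is true.
  19. (v2 \/ ~v6) — v2 is true.
  20. (v2 \/ v5) — v2 is true.
  21. (v3 \/ ~v6) — v3 is true.
  22. (~v2 \/ ~v4) — ~v4 is true.

v1 = F, v2 = T, v3 = T, v4 = F, v5 = T, v6 = T, v7 = F, v8 = F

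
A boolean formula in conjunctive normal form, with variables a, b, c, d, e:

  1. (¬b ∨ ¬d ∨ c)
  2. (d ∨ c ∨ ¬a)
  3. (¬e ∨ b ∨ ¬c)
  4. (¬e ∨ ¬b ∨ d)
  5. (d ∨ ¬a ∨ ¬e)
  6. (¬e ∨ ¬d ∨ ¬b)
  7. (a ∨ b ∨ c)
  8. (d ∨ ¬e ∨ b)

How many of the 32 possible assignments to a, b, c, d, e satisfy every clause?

Case analysis on b and d:
  b=1, d=1: remaining (a,c,e) ∈ {(0,1,0); (1,1,0)} — 2.
  b=1, d=0: remaining (a,c,e) ∈ {(0,0,0); (0,1,0); (1,1,0)} — 3.
  b=0, d=1: remaining (a,c,e) ∈ {(0,1,0); (1,0,0); (1,0,1); (1,1,0)} — 4.
  b=0, d=0: remaining (a,c,e) ∈ {(0,1,0); (1,1,0)} — 2.
Total: 2 + 3 + 4 + 2 = 11.

11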